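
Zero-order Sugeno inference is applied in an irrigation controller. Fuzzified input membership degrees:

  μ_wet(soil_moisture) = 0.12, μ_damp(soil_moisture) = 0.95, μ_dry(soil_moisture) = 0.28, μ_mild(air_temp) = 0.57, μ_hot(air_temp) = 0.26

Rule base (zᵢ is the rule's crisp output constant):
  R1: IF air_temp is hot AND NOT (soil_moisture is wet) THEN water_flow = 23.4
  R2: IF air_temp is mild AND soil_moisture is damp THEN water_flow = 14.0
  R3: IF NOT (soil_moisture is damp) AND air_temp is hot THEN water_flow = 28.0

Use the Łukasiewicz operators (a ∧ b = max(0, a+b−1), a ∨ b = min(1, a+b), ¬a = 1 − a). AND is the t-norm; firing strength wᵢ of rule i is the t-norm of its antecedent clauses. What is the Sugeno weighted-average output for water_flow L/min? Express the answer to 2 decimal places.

15.99

R1 (z=23.4): hot=0.26, ¬wet=1−0.12=0.88; AND[max(0, a+b−1)] → w = 0.14
R2 (z=14.0): mild=0.57, damp=0.95; AND[max(0, a+b−1)] → w = 0.52
R3 (z=28.0): ¬damp=1−0.95=0.05, hot=0.26; AND[max(0, a+b−1)] → w = 0.00
Weighted average = (0.14·23.4 + 0.52·14.0 + 0.00·28.0) / (0.14 + 0.52 + 0.00)
  = 10.5560 / 0.6600 = 15.99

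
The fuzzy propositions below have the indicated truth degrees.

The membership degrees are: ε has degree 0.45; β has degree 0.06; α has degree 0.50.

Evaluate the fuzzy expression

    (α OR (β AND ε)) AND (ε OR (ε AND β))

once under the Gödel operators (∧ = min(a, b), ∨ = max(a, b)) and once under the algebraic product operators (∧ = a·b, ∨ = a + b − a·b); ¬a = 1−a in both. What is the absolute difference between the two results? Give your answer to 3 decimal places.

Under Gödel:
  β AND ε = min(a, b) on (0.06, 0.45) = 0.06
  α OR (β AND ε) = max(a, b) on (0.50, 0.06) = 0.50
  ε AND β = min(a, b) on (0.45, 0.06) = 0.06
  ε OR (ε AND β) = max(a, b) on (0.45, 0.06) = 0.45
  (α OR (β AND ε)) AND (ε OR (ε AND β)) = min(a, b) on (0.50, 0.45) = 0.45
  → value = 0.4500
Under algebraic product:
  β AND ε = a·b on (0.0600, 0.4500) = 0.0270
  α OR (β AND ε) = a + b − a·b on (0.5000, 0.0270) = 0.5135
  ε AND β = a·b on (0.4500, 0.0600) = 0.0270
  ε OR (ε AND β) = a + b − a·b on (0.4500, 0.0270) = 0.4649
  (α OR (β AND ε)) AND (ε OR (ε AND β)) = a·b on (0.5135, 0.4649) = 0.2387
  → value = 0.2387
|0.4500 − 0.2387| = 0.211

0.211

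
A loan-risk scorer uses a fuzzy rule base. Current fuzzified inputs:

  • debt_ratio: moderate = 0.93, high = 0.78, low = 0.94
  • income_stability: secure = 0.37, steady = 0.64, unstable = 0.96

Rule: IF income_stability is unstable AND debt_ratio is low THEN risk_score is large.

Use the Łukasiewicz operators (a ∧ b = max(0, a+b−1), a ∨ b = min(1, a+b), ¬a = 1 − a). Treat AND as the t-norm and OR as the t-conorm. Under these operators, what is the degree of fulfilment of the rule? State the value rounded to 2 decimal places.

0.90

firing strength: unstable=0.96, low=0.94; AND[max(0, a+b−1)] → w = 0.90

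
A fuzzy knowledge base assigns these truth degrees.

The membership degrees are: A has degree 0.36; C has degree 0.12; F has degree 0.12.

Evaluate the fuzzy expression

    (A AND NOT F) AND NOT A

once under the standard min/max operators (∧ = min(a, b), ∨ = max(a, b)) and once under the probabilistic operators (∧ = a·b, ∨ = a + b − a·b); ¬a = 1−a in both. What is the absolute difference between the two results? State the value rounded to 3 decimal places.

0.157

Under standard min/max:
  NOT F = 1 − 0.12 = 0.88
  A AND NOT F = min(a, b) on (0.36, 0.88) = 0.36
  NOT A = 1 − 0.36 = 0.64
  (A AND NOT F) AND NOT A = min(a, b) on (0.36, 0.64) = 0.36
  → value = 0.3600
Under probabilistic:
  NOT F = 1 − 0.1200 = 0.8800
  A AND NOT F = a·b on (0.3600, 0.8800) = 0.3168
  NOT A = 1 − 0.3600 = 0.6400
  (A AND NOT F) AND NOT A = a·b on (0.3168, 0.6400) = 0.2028
  → value = 0.2028
|0.3600 − 0.2028| = 0.157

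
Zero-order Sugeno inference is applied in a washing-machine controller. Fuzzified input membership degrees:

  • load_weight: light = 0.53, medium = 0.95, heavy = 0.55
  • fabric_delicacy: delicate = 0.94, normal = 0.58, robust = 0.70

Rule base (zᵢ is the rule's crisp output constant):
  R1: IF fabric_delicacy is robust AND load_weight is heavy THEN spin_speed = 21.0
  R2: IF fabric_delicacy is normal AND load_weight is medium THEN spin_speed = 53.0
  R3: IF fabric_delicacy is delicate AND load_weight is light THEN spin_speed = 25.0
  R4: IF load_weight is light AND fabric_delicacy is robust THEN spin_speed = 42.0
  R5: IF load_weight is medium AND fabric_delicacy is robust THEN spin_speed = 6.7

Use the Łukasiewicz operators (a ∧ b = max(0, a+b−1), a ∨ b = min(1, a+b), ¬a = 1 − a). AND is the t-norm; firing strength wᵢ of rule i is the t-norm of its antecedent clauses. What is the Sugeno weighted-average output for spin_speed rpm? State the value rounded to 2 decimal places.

27.75

R1 (z=21.0): robust=0.70, heavy=0.55; AND[max(0, a+b−1)] → w = 0.25
R2 (z=53.0): normal=0.58, medium=0.95; AND[max(0, a+b−1)] → w = 0.53
R3 (z=25.0): delicate=0.94, light=0.53; AND[max(0, a+b−1)] → w = 0.47
R4 (z=42.0): light=0.53, robust=0.70; AND[max(0, a+b−1)] → w = 0.23
R5 (z=6.7): medium=0.95, robust=0.70; AND[max(0, a+b−1)] → w = 0.65
Weighted average = (0.25·21.0 + 0.53·53.0 + 0.47·25.0 + 0.23·42.0 + 0.65·6.7) / (0.25 + 0.53 + 0.47 + 0.23 + 0.65)
  = 59.1050 / 2.1300 = 27.75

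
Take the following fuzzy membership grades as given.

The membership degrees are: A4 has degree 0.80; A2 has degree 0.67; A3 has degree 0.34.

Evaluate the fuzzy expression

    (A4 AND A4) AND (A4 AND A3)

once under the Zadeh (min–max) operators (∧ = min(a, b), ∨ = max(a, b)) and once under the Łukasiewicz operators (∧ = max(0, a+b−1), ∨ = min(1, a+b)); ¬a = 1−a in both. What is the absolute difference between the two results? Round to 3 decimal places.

0.340

Under Zadeh (min–max):
  A4 AND A4 = min(a, b) on (0.80, 0.80) = 0.80
  A4 AND A3 = min(a, b) on (0.80, 0.34) = 0.34
  (A4 AND A4) AND (A4 AND A3) = min(a, b) on (0.80, 0.34) = 0.34
  → value = 0.3400
Under Łukasiewicz:
  A4 AND A4 = max(0, a+b−1) on (0.80, 0.80) = 0.60
  A4 AND A3 = max(0, a+b−1) on (0.80, 0.34) = 0.14
  (A4 AND A4) AND (A4 AND A3) = max(0, a+b−1) on (0.60, 0.14) = 0.00
  → value = 0.0000
|0.3400 − 0.0000| = 0.340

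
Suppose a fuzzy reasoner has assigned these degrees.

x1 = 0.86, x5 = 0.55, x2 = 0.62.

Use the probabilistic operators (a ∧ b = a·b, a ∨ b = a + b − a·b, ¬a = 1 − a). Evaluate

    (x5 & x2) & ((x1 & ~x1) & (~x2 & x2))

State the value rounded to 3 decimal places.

x5 & x2 = a·b on (0.5500, 0.6200) = 0.3410
~x1 = 1 − 0.8600 = 0.1400
x1 & ~x1 = a·b on (0.8600, 0.1400) = 0.1204
~x2 = 1 − 0.6200 = 0.3800
~x2 & x2 = a·b on (0.3800, 0.6200) = 0.2356
(x1 & ~x1) & (~x2 & x2) = a·b on (0.1204, 0.2356) = 0.0284
(x5 & x2) & ((x1 & ~x1) & (~x2 & x2)) = a·b on (0.3410, 0.0284) = 0.0097

0.010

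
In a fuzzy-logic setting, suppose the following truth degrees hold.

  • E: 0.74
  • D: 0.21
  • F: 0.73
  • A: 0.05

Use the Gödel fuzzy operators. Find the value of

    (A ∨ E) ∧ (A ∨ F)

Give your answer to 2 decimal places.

A ∨ E = max(a, b) on (0.05, 0.74) = 0.74
A ∨ F = max(a, b) on (0.05, 0.73) = 0.73
(A ∨ E) ∧ (A ∨ F) = min(a, b) on (0.74, 0.73) = 0.73

0.73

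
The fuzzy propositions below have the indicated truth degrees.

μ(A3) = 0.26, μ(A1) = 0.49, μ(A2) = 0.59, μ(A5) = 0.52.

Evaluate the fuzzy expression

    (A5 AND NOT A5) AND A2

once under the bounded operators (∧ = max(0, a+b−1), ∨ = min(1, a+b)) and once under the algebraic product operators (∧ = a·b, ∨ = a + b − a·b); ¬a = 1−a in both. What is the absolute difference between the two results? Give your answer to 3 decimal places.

Under bounded:
  NOT A5 = 1 − 0.52 = 0.48
  A5 AND NOT A5 = max(0, a+b−1) on (0.52, 0.48) = 0.00
  (A5 AND NOT A5) AND A2 = max(0, a+b−1) on (0.00, 0.59) = 0.00
  → value = 0.0000
Under algebraic product:
  NOT A5 = 1 − 0.5200 = 0.4800
  A5 AND NOT A5 = a·b on (0.5200, 0.4800) = 0.2496
  (A5 AND NOT A5) AND A2 = a·b on (0.2496, 0.5900) = 0.1473
  → value = 0.1473
|0.0000 − 0.1473| = 0.147

0.147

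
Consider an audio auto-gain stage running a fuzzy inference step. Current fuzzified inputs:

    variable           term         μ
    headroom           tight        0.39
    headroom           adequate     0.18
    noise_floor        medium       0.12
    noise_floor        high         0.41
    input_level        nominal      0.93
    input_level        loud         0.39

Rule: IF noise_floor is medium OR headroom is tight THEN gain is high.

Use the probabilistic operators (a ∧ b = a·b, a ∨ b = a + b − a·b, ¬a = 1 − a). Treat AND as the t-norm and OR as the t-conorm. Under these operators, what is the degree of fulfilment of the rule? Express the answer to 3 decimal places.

firing strength: medium=0.12, tight=0.39; OR[a + b − a·b] → w = 0.4632

0.463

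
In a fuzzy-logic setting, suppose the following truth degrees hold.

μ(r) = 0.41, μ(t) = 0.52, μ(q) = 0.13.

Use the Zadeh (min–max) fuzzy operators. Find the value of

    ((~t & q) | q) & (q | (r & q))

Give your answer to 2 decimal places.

~t = 1 − 0.52 = 0.48
~t & q = min(a, b) on (0.48, 0.13) = 0.13
(~t & q) | q = max(a, b) on (0.13, 0.13) = 0.13
r & q = min(a, b) on (0.41, 0.13) = 0.13
q | (r & q) = max(a, b) on (0.13, 0.13) = 0.13
((~t & q) | q) & (q | (r & q)) = min(a, b) on (0.13, 0.13) = 0.13

0.13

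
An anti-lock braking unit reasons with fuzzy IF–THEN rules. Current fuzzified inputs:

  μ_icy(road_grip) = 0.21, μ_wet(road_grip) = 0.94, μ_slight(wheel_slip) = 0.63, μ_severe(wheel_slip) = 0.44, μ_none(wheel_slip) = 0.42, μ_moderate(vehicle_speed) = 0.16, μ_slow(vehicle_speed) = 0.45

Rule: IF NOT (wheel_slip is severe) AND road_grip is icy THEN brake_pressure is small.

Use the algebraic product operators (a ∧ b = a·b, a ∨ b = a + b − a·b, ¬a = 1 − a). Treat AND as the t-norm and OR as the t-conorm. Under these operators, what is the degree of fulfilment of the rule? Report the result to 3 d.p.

0.118

firing strength: ¬severe=1−0.44=0.56, icy=0.21; AND[a·b] → w = 0.1176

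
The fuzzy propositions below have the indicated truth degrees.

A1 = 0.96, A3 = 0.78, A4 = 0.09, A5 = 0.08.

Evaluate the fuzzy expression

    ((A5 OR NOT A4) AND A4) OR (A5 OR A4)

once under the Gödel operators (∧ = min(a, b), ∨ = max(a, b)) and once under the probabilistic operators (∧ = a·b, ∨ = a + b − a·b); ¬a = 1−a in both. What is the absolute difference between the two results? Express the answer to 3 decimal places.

0.142

Under Gödel:
  NOT A4 = 1 − 0.09 = 0.91
  A5 OR NOT A4 = max(a, b) on (0.08, 0.91) = 0.91
  (A5 OR NOT A4) AND A4 = min(a, b) on (0.91, 0.09) = 0.09
  A5 OR A4 = max(a, b) on (0.08, 0.09) = 0.09
  ((A5 OR NOT A4) AND A4) OR (A5 OR A4) = max(a, b) on (0.09, 0.09) = 0.09
  → value = 0.0900
Under probabilistic:
  NOT A4 = 1 − 0.0900 = 0.9100
  A5 OR NOT A4 = a + b − a·b on (0.0800, 0.9100) = 0.9172
  (A5 OR NOT A4) AND A4 = a·b on (0.9172, 0.0900) = 0.0825
  A5 OR A4 = a + b − a·b on (0.0800, 0.0900) = 0.1628
  ((A5 OR NOT A4) AND A4) OR (A5 OR A4) = a + b − a·b on (0.0825, 0.1628) = 0.2319
  → value = 0.2319
|0.0900 − 0.2319| = 0.142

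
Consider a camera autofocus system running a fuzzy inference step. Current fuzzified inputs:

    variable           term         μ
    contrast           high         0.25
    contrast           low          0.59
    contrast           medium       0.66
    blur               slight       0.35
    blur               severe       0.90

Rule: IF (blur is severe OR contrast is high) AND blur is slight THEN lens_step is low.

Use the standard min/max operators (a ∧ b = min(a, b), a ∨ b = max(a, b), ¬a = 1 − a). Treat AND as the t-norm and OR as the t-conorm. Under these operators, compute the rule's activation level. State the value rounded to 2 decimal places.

0.35

firing strength: (severe=0.90 OR high=0.25) = 0.90; AND[min(a, b)] with slight=0.35 → w = 0.35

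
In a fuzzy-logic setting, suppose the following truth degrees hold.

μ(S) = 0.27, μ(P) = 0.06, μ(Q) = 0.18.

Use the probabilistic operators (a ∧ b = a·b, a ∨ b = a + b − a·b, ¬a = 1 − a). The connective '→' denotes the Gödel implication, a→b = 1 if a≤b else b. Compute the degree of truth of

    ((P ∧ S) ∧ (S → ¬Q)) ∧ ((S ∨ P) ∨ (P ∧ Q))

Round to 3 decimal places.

P ∧ S = a·b on (0.0600, 0.2700) = 0.0162
¬Q = 1 − 0.1800 = 0.8200
S → ¬Q  [Gödel: 1 if a≤b else b] with a=0.2700, b=0.8200 → 1.0000
(P ∧ S) ∧ (S → ¬Q) = a·b on (0.0162, 1.0000) = 0.0162
S ∨ P = a + b − a·b on (0.2700, 0.0600) = 0.3138
P ∧ Q = a·b on (0.0600, 0.1800) = 0.0108
(S ∨ P) ∨ (P ∧ Q) = a + b − a·b on (0.3138, 0.0108) = 0.3212
((P ∧ S) ∧ (S → ¬Q)) ∧ ((S ∨ P) ∨ (P ∧ Q)) = a·b on (0.0162, 0.3212) = 0.0052

0.005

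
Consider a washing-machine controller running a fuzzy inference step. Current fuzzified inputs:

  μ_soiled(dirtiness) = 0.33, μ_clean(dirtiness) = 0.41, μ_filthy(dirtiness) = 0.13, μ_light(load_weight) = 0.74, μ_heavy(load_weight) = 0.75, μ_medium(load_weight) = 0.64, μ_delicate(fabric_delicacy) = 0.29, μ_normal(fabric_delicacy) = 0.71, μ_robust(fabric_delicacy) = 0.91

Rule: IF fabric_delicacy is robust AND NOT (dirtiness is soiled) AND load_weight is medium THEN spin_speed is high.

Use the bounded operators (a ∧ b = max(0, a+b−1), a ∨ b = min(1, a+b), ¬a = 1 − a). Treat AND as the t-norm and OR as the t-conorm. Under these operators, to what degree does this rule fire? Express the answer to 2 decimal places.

0.22

firing strength: robust=0.91, ¬soiled=1−0.33=0.67, medium=0.64; AND[max(0, a+b−1)] → w = 0.22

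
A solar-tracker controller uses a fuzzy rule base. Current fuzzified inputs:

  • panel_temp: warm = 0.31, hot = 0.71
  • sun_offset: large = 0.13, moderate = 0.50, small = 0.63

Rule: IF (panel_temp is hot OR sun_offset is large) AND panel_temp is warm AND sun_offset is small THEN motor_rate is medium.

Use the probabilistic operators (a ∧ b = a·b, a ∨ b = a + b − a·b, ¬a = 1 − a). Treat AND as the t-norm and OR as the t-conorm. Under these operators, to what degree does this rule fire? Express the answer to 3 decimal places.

firing strength: (hot=0.71 OR large=0.13) = 0.7477; AND[a·b] with warm=0.31, small=0.63 → w = 0.1460

0.146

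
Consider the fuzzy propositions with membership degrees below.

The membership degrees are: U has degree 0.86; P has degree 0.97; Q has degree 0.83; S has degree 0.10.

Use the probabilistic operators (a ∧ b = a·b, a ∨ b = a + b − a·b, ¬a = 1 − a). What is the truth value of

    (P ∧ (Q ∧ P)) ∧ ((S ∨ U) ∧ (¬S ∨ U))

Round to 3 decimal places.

Q ∧ P = a·b on (0.8300, 0.9700) = 0.8051
P ∧ (Q ∧ P) = a·b on (0.9700, 0.8051) = 0.7809
S ∨ U = a + b − a·b on (0.1000, 0.8600) = 0.8740
¬S = 1 − 0.1000 = 0.9000
¬S ∨ U = a + b − a·b on (0.9000, 0.8600) = 0.9860
(S ∨ U) ∧ (¬S ∨ U) = a·b on (0.8740, 0.9860) = 0.8618
(P ∧ (Q ∧ P)) ∧ ((S ∨ U) ∧ (¬S ∨ U)) = a·b on (0.7809, 0.8618) = 0.6730

0.673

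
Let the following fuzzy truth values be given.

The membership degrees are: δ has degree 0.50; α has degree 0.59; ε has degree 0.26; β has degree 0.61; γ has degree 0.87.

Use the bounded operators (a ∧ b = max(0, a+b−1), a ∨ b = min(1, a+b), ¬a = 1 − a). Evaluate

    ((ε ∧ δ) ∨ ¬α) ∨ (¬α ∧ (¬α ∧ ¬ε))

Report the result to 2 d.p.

ε ∧ δ = max(0, a+b−1) on (0.26, 0.50) = 0.00
¬α = 1 − 0.59 = 0.41
(ε ∧ δ) ∨ ¬α = min(1, a+b) on (0.00, 0.41) = 0.41
¬α = 1 − 0.59 = 0.41
¬α = 1 − 0.59 = 0.41
¬ε = 1 − 0.26 = 0.74
¬α ∧ ¬ε = max(0, a+b−1) on (0.41, 0.74) = 0.15
¬α ∧ (¬α ∧ ¬ε) = max(0, a+b−1) on (0.41, 0.15) = 0.00
((ε ∧ δ) ∨ ¬α) ∨ (¬α ∧ (¬α ∧ ¬ε)) = min(1, a+b) on (0.41, 0.00) = 0.41

0.41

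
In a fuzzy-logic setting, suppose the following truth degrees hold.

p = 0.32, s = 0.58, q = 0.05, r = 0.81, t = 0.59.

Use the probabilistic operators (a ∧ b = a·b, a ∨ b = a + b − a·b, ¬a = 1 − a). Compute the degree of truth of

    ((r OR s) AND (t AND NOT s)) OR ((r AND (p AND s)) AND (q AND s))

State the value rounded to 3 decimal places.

r OR s = a + b − a·b on (0.8100, 0.5800) = 0.9202
NOT s = 1 − 0.5800 = 0.4200
t AND NOT s = a·b on (0.5900, 0.4200) = 0.2478
(r OR s) AND (t AND NOT s) = a·b on (0.9202, 0.2478) = 0.2280
p AND s = a·b on (0.3200, 0.5800) = 0.1856
r AND (p AND s) = a·b on (0.8100, 0.1856) = 0.1503
q AND s = a·b on (0.0500, 0.5800) = 0.0290
(r AND (p AND s)) AND (q AND s) = a·b on (0.1503, 0.0290) = 0.0044
((r OR s) AND (t AND NOT s)) OR ((r AND (p AND s)) AND (q AND s)) = a + b − a·b on (0.2280, 0.0044) = 0.2314

0.231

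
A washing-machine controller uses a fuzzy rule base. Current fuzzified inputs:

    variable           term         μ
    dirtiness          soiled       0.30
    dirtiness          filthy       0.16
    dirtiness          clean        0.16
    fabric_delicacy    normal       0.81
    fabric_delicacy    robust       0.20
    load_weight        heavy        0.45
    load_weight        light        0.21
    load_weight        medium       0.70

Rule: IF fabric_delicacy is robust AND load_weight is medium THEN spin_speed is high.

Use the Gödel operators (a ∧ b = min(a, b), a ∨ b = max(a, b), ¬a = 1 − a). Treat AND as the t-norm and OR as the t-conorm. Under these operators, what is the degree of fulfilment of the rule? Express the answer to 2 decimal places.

0.20

firing strength: robust=0.20, medium=0.70; AND[min(a, b)] → w = 0.20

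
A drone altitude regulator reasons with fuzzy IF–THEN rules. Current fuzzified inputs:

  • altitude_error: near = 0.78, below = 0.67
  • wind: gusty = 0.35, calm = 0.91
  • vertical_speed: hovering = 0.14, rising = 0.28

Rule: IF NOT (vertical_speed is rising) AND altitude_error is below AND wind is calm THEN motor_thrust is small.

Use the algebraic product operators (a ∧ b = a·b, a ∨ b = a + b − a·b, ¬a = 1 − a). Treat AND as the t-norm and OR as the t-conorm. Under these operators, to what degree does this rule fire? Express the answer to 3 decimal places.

0.439

firing strength: ¬rising=1−0.28=0.72, below=0.67, calm=0.91; AND[a·b] → w = 0.4390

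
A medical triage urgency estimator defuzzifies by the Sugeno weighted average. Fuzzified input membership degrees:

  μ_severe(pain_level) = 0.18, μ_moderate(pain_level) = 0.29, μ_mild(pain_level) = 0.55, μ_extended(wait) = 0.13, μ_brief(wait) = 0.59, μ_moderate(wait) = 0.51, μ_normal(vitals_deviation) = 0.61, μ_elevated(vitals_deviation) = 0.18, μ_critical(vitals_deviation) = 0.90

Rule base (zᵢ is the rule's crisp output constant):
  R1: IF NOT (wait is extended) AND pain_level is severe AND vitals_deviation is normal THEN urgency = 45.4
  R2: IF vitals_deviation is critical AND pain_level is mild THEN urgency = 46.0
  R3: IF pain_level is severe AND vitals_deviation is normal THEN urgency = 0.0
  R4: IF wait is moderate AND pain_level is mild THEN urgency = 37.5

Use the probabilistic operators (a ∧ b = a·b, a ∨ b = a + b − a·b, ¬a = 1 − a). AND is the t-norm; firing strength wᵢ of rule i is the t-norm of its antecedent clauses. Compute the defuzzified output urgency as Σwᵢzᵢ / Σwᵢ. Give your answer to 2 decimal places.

38.36

R1 (z=45.4): ¬extended=1−0.13=0.87, severe=0.18, normal=0.61; AND[a·b] → w = 0.0955
R2 (z=46.0): critical=0.90, mild=0.55; AND[a·b] → w = 0.4950
R3 (z=0.0): severe=0.18, normal=0.61; AND[a·b] → w = 0.1098
R4 (z=37.5): moderate=0.51, mild=0.55; AND[a·b] → w = 0.2805
Weighted average = (0.0955·45.4 + 0.4950·46.0 + 0.1098·0.0 + 0.2805·37.5) / (0.0955 + 0.4950 + 0.1098 + 0.2805)
  = 37.6256 / 0.9808 = 38.36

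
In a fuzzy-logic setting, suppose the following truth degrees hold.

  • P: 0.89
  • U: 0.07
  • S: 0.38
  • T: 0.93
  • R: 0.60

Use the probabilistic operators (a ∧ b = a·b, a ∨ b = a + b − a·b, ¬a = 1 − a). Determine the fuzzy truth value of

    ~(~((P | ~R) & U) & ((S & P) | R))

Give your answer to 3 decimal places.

~R = 1 − 0.6000 = 0.4000
P | ~R = a + b − a·b on (0.8900, 0.4000) = 0.9340
(P | ~R) & U = a·b on (0.9340, 0.0700) = 0.0654
~((P | ~R) & U) = 1 − 0.0654 = 0.9346
S & P = a·b on (0.3800, 0.8900) = 0.3382
(S & P) | R = a + b − a·b on (0.3382, 0.6000) = 0.7353
~((P | ~R) & U) & ((S & P) | R) = a·b on (0.9346, 0.7353) = 0.6872
~(~((P | ~R) & U) & ((S & P) | R)) = 1 − 0.6872 = 0.3128

0.313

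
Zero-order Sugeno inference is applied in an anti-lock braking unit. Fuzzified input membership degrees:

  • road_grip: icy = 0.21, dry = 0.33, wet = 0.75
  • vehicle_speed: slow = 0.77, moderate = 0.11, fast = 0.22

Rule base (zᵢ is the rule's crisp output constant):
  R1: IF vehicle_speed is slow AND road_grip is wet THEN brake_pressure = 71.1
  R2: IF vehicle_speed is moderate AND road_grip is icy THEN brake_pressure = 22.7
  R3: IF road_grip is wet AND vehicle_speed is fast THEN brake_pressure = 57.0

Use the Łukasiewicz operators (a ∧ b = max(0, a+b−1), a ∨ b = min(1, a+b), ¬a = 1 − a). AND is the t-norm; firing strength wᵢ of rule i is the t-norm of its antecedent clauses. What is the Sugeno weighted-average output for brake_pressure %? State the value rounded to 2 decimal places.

71.10

R1 (z=71.1): slow=0.77, wet=0.75; AND[max(0, a+b−1)] → w = 0.52
R2 (z=22.7): moderate=0.11, icy=0.21; AND[max(0, a+b−1)] → w = 0.00
R3 (z=57.0): wet=0.75, fast=0.22; AND[max(0, a+b−1)] → w = 0.00
Weighted average = (0.52·71.1 + 0.00·22.7 + 0.00·57.0) / (0.52 + 0.00 + 0.00)
  = 36.9720 / 0.5200 = 71.10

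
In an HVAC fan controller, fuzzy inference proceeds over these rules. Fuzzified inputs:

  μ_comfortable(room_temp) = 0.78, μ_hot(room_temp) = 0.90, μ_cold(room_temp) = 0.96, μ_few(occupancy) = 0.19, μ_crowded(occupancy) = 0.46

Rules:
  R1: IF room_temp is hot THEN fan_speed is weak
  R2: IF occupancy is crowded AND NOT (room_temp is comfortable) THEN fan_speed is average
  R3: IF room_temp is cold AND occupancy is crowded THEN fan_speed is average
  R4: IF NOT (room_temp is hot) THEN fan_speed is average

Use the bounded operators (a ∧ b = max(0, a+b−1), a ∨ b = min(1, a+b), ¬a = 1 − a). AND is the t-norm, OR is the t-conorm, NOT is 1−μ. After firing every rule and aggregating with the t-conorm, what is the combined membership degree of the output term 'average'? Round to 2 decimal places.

R1: hot=0.90 → w = 0.90
R2: crowded=0.46, ¬comfortable=1−0.78=0.22; AND[max(0, a+b−1)] → w = 0.00
R3: cold=0.96, crowded=0.46; AND[max(0, a+b−1)] → w = 0.42
R4: ¬hot=1−0.90=0.10 → w = 0.10
Rules with consequent 'average': {R2, R3, R4} → strengths 0.00, 0.42, 0.10
Aggregate via t-conorm [min(1, a+b)]: 0.52

0.52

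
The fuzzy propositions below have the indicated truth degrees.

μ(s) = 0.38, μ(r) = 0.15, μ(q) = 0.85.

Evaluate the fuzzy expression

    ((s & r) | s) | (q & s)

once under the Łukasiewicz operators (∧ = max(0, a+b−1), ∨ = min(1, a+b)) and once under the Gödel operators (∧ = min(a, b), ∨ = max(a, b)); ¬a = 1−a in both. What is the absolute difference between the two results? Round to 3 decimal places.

Under Łukasiewicz:
  s & r = max(0, a+b−1) on (0.38, 0.15) = 0.00
  (s & r) | s = min(1, a+b) on (0.00, 0.38) = 0.38
  q & s = max(0, a+b−1) on (0.85, 0.38) = 0.23
  ((s & r) | s) | (q & s) = min(1, a+b) on (0.38, 0.23) = 0.61
  → value = 0.6100
Under Gödel:
  s & r = min(a, b) on (0.38, 0.15) = 0.15
  (s & r) | s = max(a, b) on (0.15, 0.38) = 0.38
  q & s = min(a, b) on (0.85, 0.38) = 0.38
  ((s & r) | s) | (q & s) = max(a, b) on (0.38, 0.38) = 0.38
  → value = 0.3800
|0.6100 − 0.3800| = 0.230

0.230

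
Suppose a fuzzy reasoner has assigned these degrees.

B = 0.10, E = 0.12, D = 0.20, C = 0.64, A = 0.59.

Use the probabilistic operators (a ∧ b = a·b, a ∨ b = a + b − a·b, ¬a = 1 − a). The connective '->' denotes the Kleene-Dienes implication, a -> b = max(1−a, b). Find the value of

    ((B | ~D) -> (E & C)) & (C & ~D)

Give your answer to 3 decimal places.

~D = 1 − 0.2000 = 0.8000
B | ~D = a + b − a·b on (0.1000, 0.8000) = 0.8200
E & C = a·b on (0.1200, 0.6400) = 0.0768
(B | ~D) -> (E & C)  [Kleene-Dienes: max(1−a, b)] with a=0.8200, b=0.0768 → 0.1800
~D = 1 − 0.2000 = 0.8000
C & ~D = a·b on (0.6400, 0.8000) = 0.5120
((B | ~D) -> (E & C)) & (C & ~D) = a·b on (0.1800, 0.5120) = 0.0922

0.092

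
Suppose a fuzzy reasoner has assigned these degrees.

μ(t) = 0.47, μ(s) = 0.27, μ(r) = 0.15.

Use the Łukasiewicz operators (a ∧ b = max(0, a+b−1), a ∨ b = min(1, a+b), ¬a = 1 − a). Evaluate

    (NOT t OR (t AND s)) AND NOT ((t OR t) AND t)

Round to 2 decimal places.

NOT t = 1 − 0.47 = 0.53
t AND s = max(0, a+b−1) on (0.47, 0.27) = 0.00
NOT t OR (t AND s) = min(1, a+b) on (0.53, 0.00) = 0.53
t OR t = min(1, a+b) on (0.47, 0.47) = 0.94
(t OR t) AND t = max(0, a+b−1) on (0.94, 0.47) = 0.41
NOT ((t OR t) AND t) = 1 − 0.41 = 0.59
(NOT t OR (t AND s)) AND NOT ((t OR t) AND t) = max(0, a+b−1) on (0.53, 0.59) = 0.12

0.12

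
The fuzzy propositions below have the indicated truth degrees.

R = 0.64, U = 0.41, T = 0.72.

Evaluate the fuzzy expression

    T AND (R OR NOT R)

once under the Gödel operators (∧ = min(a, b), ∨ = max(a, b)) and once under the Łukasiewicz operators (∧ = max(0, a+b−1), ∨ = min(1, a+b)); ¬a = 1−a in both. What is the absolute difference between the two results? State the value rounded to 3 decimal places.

Under Gödel:
  NOT R = 1 − 0.64 = 0.36
  R OR NOT R = max(a, b) on (0.64, 0.36) = 0.64
  T AND (R OR NOT R) = min(a, b) on (0.72, 0.64) = 0.64
  → value = 0.6400
Under Łukasiewicz:
  NOT R = 1 − 0.64 = 0.36
  R OR NOT R = min(1, a+b) on (0.64, 0.36) = 1.00
  T AND (R OR NOT R) = max(0, a+b−1) on (0.72, 1.00) = 0.72
  → value = 0.7200
|0.6400 − 0.7200| = 0.080

0.080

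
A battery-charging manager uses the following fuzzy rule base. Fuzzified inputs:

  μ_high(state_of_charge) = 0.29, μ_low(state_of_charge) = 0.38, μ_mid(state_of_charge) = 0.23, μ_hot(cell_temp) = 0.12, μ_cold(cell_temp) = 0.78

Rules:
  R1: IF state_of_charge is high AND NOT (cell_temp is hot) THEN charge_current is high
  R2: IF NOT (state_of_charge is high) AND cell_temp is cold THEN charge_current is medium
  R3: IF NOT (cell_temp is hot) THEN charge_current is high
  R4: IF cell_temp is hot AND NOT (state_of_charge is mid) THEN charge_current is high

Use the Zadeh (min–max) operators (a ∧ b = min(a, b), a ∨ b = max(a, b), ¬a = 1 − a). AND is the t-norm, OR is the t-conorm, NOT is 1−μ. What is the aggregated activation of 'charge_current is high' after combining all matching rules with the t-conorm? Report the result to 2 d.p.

0.88

R1: high=0.29, ¬hot=1−0.12=0.88; AND[min(a, b)] → w = 0.29
R2: ¬high=1−0.29=0.71, cold=0.78; AND[min(a, b)] → w = 0.71
R3: ¬hot=1−0.12=0.88 → w = 0.88
R4: hot=0.12, ¬mid=1−0.23=0.77; AND[min(a, b)] → w = 0.12
Rules with consequent 'high': {R1, R3, R4} → strengths 0.29, 0.88, 0.12
Aggregate via t-conorm [max(a, b)]: 0.88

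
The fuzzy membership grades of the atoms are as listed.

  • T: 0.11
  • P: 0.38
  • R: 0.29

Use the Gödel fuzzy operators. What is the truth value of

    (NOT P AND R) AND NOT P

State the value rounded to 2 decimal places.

NOT P = 1 − 0.38 = 0.62
NOT P AND R = min(a, b) on (0.62, 0.29) = 0.29
NOT P = 1 − 0.38 = 0.62
(NOT P AND R) AND NOT P = min(a, b) on (0.29, 0.62) = 0.29

0.29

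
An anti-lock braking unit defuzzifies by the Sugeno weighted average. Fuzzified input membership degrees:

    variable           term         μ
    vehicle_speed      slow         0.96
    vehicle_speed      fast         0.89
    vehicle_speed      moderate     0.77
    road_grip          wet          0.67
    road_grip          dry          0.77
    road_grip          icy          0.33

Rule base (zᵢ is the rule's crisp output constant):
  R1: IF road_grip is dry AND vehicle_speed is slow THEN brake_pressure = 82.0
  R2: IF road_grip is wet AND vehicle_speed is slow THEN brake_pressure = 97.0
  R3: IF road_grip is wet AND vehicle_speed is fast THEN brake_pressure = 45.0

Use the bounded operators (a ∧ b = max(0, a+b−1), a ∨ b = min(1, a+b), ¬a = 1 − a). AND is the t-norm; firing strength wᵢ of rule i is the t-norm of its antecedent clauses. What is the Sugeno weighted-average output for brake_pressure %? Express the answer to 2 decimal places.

76.13

R1 (z=82.0): dry=0.77, slow=0.96; AND[max(0, a+b−1)] → w = 0.73
R2 (z=97.0): wet=0.67, slow=0.96; AND[max(0, a+b−1)] → w = 0.63
R3 (z=45.0): wet=0.67, fast=0.89; AND[max(0, a+b−1)] → w = 0.56
Weighted average = (0.73·82.0 + 0.63·97.0 + 0.56·45.0) / (0.73 + 0.63 + 0.56)
  = 146.1700 / 1.9200 = 76.13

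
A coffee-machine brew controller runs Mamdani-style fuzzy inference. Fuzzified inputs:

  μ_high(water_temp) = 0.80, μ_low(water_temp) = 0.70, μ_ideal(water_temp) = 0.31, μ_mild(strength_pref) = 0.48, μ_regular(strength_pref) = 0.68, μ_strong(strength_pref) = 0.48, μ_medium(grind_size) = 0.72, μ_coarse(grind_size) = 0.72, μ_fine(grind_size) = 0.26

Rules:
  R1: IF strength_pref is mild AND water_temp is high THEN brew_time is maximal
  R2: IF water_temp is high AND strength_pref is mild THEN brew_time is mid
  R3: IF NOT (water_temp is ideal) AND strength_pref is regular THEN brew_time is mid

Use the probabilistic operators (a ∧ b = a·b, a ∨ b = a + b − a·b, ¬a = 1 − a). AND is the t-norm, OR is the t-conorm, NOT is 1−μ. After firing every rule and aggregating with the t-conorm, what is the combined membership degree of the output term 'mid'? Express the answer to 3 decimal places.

R1: mild=0.48, high=0.80; AND[a·b] → w = 0.3840
R2: high=0.80, mild=0.48; AND[a·b] → w = 0.3840
R3: ¬ideal=1−0.31=0.69, regular=0.68; AND[a·b] → w = 0.4692
Rules with consequent 'mid': {R2, R3} → strengths 0.3840, 0.4692
Aggregate via t-conorm [a + b − a·b]: 0.6730

0.673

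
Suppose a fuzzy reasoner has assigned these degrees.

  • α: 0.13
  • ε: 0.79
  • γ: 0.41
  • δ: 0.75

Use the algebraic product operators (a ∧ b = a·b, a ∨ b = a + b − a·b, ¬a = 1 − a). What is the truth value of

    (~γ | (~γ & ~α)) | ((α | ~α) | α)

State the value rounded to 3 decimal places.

~γ = 1 − 0.4100 = 0.5900
~γ = 1 − 0.4100 = 0.5900
~α = 1 − 0.1300 = 0.8700
~γ & ~α = a·b on (0.5900, 0.8700) = 0.5133
~γ | (~γ & ~α) = a + b − a·b on (0.5900, 0.5133) = 0.8005
~α = 1 − 0.1300 = 0.8700
α | ~α = a + b − a·b on (0.1300, 0.8700) = 0.8869
(α | ~α) | α = a + b − a·b on (0.8869, 0.1300) = 0.9016
(~γ | (~γ & ~α)) | ((α | ~α) | α) = a + b − a·b on (0.8005, 0.9016) = 0.9804

0.980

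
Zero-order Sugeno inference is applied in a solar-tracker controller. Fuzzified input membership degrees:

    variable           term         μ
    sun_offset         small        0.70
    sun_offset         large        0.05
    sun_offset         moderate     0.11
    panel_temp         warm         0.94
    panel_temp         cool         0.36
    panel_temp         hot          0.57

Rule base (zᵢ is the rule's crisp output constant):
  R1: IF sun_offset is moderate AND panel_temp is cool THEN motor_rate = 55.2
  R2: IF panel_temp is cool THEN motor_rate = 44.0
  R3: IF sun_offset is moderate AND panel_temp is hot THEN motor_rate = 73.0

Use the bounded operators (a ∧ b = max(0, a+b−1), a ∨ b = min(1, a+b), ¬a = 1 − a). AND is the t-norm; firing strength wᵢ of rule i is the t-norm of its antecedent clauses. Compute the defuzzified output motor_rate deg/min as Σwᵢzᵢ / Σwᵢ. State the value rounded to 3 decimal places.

44.000

R1 (z=55.2): moderate=0.11, cool=0.36; AND[max(0, a+b−1)] → w = 0.00
R2 (z=44.0): cool=0.36 → w = 0.36
R3 (z=73.0): moderate=0.11, hot=0.57; AND[max(0, a+b−1)] → w = 0.00
Weighted average = (0.00·55.2 + 0.36·44.0 + 0.00·73.0) / (0.00 + 0.36 + 0.00)
  = 15.8400 / 0.3600 = 44.000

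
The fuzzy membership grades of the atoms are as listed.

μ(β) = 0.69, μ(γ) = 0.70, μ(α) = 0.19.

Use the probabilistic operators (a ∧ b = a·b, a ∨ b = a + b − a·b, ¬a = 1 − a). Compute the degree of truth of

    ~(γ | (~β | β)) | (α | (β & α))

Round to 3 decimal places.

0.341

~β = 1 − 0.6900 = 0.3100
~β | β = a + b − a·b on (0.3100, 0.6900) = 0.7861
γ | (~β | β) = a + b − a·b on (0.7000, 0.7861) = 0.9358
~(γ | (~β | β)) = 1 − 0.9358 = 0.0642
β & α = a·b on (0.6900, 0.1900) = 0.1311
α | (β & α) = a + b − a·b on (0.1900, 0.1311) = 0.2962
~(γ | (~β | β)) | (α | (β & α)) = a + b − a·b on (0.0642, 0.2962) = 0.3414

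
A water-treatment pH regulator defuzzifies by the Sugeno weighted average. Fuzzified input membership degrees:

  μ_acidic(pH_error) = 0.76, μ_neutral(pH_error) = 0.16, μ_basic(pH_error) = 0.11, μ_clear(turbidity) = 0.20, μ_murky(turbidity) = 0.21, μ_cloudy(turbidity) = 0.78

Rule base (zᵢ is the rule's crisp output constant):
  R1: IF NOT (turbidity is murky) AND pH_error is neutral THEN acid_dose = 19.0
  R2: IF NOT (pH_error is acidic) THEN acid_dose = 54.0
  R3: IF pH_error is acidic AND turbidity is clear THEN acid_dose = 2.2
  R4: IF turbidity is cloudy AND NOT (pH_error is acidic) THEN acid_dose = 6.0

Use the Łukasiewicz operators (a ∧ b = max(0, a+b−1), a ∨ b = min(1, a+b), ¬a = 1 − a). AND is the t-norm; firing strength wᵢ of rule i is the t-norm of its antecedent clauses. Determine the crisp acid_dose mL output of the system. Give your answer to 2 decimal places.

50.31

R1 (z=19.0): ¬murky=1−0.21=0.79, neutral=0.16; AND[max(0, a+b−1)] → w = 0.00
R2 (z=54.0): ¬acidic=1−0.76=0.24 → w = 0.24
R3 (z=2.2): acidic=0.76, clear=0.20; AND[max(0, a+b−1)] → w = 0.00
R4 (z=6.0): cloudy=0.78, ¬acidic=1−0.76=0.24; AND[max(0, a+b−1)] → w = 0.02
Weighted average = (0.00·19.0 + 0.24·54.0 + 0.00·2.2 + 0.02·6.0) / (0.00 + 0.24 + 0.00 + 0.02)
  = 13.0800 / 0.2600 = 50.31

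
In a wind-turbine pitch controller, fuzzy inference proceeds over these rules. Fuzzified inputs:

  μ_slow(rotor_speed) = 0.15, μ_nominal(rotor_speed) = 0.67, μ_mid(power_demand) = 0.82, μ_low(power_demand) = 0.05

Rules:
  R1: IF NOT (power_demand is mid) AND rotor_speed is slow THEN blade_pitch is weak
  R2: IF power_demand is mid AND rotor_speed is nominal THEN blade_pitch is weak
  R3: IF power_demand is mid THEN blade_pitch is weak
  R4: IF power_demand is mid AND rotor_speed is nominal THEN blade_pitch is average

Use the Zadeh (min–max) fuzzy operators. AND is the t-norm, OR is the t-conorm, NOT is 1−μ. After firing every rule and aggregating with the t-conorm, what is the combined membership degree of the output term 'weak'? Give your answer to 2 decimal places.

R1: ¬mid=1−0.82=0.18, slow=0.15; AND[min(a, b)] → w = 0.15
R2: mid=0.82, nominal=0.67; AND[min(a, b)] → w = 0.67
R3: mid=0.82 → w = 0.82
R4: mid=0.82, nominal=0.67; AND[min(a, b)] → w = 0.67
Rules with consequent 'weak': {R1, R2, R3} → strengths 0.15, 0.67, 0.82
Aggregate via t-conorm [max(a, b)]: 0.82

0.82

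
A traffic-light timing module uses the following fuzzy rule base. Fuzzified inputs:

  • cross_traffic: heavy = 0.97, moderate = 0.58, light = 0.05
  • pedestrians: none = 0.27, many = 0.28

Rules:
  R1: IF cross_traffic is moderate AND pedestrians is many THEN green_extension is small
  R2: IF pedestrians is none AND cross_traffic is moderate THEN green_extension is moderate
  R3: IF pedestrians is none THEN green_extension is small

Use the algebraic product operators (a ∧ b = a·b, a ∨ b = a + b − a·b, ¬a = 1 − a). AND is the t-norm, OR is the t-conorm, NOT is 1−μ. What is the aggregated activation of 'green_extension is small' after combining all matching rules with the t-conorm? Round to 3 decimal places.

R1: moderate=0.58, many=0.28; AND[a·b] → w = 0.1624
R2: none=0.27, moderate=0.58; AND[a·b] → w = 0.1566
R3: none=0.27 → w = 0.2700
Rules with consequent 'small': {R1, R3} → strengths 0.1624, 0.2700
Aggregate via t-conorm [a + b − a·b]: 0.3886

0.389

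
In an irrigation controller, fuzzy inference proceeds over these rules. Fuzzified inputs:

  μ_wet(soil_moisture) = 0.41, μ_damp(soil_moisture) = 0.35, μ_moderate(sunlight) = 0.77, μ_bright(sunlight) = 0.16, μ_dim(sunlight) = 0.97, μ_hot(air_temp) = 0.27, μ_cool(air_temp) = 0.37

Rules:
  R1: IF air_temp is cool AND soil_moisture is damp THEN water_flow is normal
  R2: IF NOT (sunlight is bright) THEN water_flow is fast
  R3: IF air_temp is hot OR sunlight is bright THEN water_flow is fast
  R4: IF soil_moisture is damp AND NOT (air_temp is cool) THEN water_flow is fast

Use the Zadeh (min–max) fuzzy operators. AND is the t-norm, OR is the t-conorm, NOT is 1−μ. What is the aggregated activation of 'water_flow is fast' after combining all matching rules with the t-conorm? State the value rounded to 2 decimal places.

0.84

R1: cool=0.37, damp=0.35; AND[min(a, b)] → w = 0.35
R2: ¬bright=1−0.16=0.84 → w = 0.84
R3: hot=0.27, bright=0.16; OR[max(a, b)] → w = 0.27
R4: damp=0.35, ¬cool=1−0.37=0.63; AND[min(a, b)] → w = 0.35
Rules with consequent 'fast': {R2, R3, R4} → strengths 0.84, 0.27, 0.35
Aggregate via t-conorm [max(a, b)]: 0.84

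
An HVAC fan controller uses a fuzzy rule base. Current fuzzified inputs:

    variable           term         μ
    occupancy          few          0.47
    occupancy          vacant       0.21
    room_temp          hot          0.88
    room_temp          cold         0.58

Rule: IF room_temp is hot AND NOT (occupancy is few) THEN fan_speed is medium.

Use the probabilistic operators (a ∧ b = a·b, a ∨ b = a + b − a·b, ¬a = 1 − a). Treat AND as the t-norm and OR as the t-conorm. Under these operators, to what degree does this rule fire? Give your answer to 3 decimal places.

firing strength: hot=0.88, ¬few=1−0.47=0.53; AND[a·b] → w = 0.4664

0.466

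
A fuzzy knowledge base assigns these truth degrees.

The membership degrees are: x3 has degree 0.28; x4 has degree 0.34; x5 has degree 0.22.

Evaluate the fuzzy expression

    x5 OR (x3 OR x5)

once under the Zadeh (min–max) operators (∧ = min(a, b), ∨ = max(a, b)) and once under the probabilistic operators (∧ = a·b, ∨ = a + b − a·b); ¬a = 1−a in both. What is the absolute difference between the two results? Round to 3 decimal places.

Under Zadeh (min–max):
  x3 OR x5 = max(a, b) on (0.28, 0.22) = 0.28
  x5 OR (x3 OR x5) = max(a, b) on (0.22, 0.28) = 0.28
  → value = 0.2800
Under probabilistic:
  x3 OR x5 = a + b − a·b on (0.2800, 0.2200) = 0.4384
  x5 OR (x3 OR x5) = a + b − a·b on (0.2200, 0.4384) = 0.5620
  → value = 0.5620
|0.2800 − 0.5620| = 0.282

0.282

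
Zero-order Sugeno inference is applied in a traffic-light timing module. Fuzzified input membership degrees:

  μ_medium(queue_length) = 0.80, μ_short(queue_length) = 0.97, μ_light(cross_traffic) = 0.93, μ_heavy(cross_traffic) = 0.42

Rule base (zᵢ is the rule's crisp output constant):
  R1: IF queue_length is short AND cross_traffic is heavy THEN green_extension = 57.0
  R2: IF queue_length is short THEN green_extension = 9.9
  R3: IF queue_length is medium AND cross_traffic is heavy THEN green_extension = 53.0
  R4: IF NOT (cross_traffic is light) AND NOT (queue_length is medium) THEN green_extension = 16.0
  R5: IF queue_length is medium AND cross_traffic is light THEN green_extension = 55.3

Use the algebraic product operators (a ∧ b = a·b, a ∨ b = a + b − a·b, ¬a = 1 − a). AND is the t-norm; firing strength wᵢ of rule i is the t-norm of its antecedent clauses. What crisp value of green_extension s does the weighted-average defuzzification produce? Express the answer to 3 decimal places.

R1 (z=57.0): short=0.97, heavy=0.42; AND[a·b] → w = 0.4074
R2 (z=9.9): short=0.97 → w = 0.9700
R3 (z=53.0): medium=0.80, heavy=0.42; AND[a·b] → w = 0.3360
R4 (z=16.0): ¬light=1−0.93=0.07, ¬medium=1−0.80=0.20; AND[a·b] → w = 0.0140
R5 (z=55.3): medium=0.80, light=0.93; AND[a·b] → w = 0.7440
Weighted average = (0.4074·57.0 + 0.9700·9.9 + 0.3360·53.0 + 0.0140·16.0 + 0.7440·55.3) / (0.4074 + 0.9700 + 0.3360 + 0.0140 + 0.7440)
  = 92.0000 / 2.4714 = 37.226

37.226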